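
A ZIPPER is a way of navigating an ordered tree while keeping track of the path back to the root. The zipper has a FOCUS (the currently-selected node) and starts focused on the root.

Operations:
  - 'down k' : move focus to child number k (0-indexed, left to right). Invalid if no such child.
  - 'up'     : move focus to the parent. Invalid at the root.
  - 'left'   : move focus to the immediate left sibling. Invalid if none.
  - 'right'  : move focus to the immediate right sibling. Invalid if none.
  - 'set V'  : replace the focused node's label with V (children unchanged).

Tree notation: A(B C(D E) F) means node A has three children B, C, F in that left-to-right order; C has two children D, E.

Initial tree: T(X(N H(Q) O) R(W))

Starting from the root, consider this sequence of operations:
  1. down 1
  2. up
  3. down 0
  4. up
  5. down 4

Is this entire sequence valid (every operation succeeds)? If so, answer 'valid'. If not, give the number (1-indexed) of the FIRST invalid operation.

Answer: 5

Derivation:
Step 1 (down 1): focus=R path=1 depth=1 children=['W'] left=['X'] right=[] parent=T
Step 2 (up): focus=T path=root depth=0 children=['X', 'R'] (at root)
Step 3 (down 0): focus=X path=0 depth=1 children=['N', 'H', 'O'] left=[] right=['R'] parent=T
Step 4 (up): focus=T path=root depth=0 children=['X', 'R'] (at root)
Step 5 (down 4): INVALID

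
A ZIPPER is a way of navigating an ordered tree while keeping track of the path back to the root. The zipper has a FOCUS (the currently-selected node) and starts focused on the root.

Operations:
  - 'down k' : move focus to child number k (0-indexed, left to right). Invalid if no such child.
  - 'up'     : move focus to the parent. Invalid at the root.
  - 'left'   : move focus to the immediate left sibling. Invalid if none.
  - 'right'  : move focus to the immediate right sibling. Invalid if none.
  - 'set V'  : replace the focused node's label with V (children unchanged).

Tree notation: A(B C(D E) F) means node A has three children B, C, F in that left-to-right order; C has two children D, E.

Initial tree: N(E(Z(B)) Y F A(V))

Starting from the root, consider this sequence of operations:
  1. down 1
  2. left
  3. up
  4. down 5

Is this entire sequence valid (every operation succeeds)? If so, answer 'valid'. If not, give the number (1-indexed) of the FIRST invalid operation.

Step 1 (down 1): focus=Y path=1 depth=1 children=[] left=['E'] right=['F', 'A'] parent=N
Step 2 (left): focus=E path=0 depth=1 children=['Z'] left=[] right=['Y', 'F', 'A'] parent=N
Step 3 (up): focus=N path=root depth=0 children=['E', 'Y', 'F', 'A'] (at root)
Step 4 (down 5): INVALID

Answer: 4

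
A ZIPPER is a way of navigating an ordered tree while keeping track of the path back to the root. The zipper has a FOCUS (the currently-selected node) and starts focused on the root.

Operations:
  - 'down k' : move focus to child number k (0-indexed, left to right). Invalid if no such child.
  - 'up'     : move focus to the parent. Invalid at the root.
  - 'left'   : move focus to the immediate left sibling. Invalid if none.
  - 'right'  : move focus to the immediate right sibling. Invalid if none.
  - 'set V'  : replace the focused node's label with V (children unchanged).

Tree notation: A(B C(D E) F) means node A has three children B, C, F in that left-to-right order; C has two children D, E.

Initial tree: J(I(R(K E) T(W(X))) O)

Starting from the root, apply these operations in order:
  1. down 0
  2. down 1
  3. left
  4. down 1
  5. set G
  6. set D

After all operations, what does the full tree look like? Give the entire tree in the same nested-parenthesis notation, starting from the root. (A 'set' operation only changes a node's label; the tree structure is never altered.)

Step 1 (down 0): focus=I path=0 depth=1 children=['R', 'T'] left=[] right=['O'] parent=J
Step 2 (down 1): focus=T path=0/1 depth=2 children=['W'] left=['R'] right=[] parent=I
Step 3 (left): focus=R path=0/0 depth=2 children=['K', 'E'] left=[] right=['T'] parent=I
Step 4 (down 1): focus=E path=0/0/1 depth=3 children=[] left=['K'] right=[] parent=R
Step 5 (set G): focus=G path=0/0/1 depth=3 children=[] left=['K'] right=[] parent=R
Step 6 (set D): focus=D path=0/0/1 depth=3 children=[] left=['K'] right=[] parent=R

Answer: J(I(R(K D) T(W(X))) O)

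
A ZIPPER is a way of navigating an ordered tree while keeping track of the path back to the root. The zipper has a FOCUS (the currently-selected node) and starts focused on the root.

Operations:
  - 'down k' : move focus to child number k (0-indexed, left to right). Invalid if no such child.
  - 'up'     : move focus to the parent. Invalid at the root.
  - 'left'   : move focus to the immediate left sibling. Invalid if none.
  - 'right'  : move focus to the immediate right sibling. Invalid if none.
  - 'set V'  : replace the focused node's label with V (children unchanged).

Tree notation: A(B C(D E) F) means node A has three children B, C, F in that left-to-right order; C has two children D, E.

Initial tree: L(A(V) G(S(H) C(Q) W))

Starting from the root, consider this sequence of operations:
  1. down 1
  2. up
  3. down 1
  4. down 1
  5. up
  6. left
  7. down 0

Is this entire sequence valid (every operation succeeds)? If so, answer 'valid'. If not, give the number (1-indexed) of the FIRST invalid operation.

Step 1 (down 1): focus=G path=1 depth=1 children=['S', 'C', 'W'] left=['A'] right=[] parent=L
Step 2 (up): focus=L path=root depth=0 children=['A', 'G'] (at root)
Step 3 (down 1): focus=G path=1 depth=1 children=['S', 'C', 'W'] left=['A'] right=[] parent=L
Step 4 (down 1): focus=C path=1/1 depth=2 children=['Q'] left=['S'] right=['W'] parent=G
Step 5 (up): focus=G path=1 depth=1 children=['S', 'C', 'W'] left=['A'] right=[] parent=L
Step 6 (left): focus=A path=0 depth=1 children=['V'] left=[] right=['G'] parent=L
Step 7 (down 0): focus=V path=0/0 depth=2 children=[] left=[] right=[] parent=A

Answer: valid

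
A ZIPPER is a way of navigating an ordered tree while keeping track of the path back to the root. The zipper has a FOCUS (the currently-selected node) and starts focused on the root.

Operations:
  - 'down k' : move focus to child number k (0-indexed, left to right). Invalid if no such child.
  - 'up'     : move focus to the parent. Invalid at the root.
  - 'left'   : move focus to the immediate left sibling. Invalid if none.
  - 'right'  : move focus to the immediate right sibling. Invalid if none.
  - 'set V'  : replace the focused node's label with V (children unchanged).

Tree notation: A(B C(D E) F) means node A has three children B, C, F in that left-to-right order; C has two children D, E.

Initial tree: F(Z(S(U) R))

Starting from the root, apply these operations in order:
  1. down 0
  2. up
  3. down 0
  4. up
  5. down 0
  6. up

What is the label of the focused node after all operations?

Answer: F

Derivation:
Step 1 (down 0): focus=Z path=0 depth=1 children=['S', 'R'] left=[] right=[] parent=F
Step 2 (up): focus=F path=root depth=0 children=['Z'] (at root)
Step 3 (down 0): focus=Z path=0 depth=1 children=['S', 'R'] left=[] right=[] parent=F
Step 4 (up): focus=F path=root depth=0 children=['Z'] (at root)
Step 5 (down 0): focus=Z path=0 depth=1 children=['S', 'R'] left=[] right=[] parent=F
Step 6 (up): focus=F path=root depth=0 children=['Z'] (at root)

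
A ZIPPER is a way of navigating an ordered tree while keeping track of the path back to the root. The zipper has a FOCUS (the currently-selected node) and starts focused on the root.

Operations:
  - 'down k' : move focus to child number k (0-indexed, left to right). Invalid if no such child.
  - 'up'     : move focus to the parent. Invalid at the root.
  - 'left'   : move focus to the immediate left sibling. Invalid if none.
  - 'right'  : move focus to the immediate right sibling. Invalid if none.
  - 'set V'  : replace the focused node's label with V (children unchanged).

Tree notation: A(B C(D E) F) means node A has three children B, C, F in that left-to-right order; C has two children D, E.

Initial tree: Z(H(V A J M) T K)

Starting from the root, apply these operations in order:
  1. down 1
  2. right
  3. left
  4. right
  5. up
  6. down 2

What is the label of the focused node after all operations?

Step 1 (down 1): focus=T path=1 depth=1 children=[] left=['H'] right=['K'] parent=Z
Step 2 (right): focus=K path=2 depth=1 children=[] left=['H', 'T'] right=[] parent=Z
Step 3 (left): focus=T path=1 depth=1 children=[] left=['H'] right=['K'] parent=Z
Step 4 (right): focus=K path=2 depth=1 children=[] left=['H', 'T'] right=[] parent=Z
Step 5 (up): focus=Z path=root depth=0 children=['H', 'T', 'K'] (at root)
Step 6 (down 2): focus=K path=2 depth=1 children=[] left=['H', 'T'] right=[] parent=Z

Answer: K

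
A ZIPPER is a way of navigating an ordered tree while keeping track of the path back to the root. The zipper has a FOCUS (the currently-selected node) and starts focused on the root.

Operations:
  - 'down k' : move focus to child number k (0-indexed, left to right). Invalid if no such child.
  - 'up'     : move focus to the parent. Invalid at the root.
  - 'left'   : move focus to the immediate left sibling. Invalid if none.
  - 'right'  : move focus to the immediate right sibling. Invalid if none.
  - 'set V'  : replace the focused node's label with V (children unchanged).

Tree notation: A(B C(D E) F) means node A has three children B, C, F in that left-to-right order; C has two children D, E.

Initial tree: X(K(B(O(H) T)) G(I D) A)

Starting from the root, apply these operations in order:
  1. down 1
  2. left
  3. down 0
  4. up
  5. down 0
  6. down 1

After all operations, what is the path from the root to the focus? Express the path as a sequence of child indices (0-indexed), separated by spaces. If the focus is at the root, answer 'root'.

Answer: 0 0 1

Derivation:
Step 1 (down 1): focus=G path=1 depth=1 children=['I', 'D'] left=['K'] right=['A'] parent=X
Step 2 (left): focus=K path=0 depth=1 children=['B'] left=[] right=['G', 'A'] parent=X
Step 3 (down 0): focus=B path=0/0 depth=2 children=['O', 'T'] left=[] right=[] parent=K
Step 4 (up): focus=K path=0 depth=1 children=['B'] left=[] right=['G', 'A'] parent=X
Step 5 (down 0): focus=B path=0/0 depth=2 children=['O', 'T'] left=[] right=[] parent=K
Step 6 (down 1): focus=T path=0/0/1 depth=3 children=[] left=['O'] right=[] parent=B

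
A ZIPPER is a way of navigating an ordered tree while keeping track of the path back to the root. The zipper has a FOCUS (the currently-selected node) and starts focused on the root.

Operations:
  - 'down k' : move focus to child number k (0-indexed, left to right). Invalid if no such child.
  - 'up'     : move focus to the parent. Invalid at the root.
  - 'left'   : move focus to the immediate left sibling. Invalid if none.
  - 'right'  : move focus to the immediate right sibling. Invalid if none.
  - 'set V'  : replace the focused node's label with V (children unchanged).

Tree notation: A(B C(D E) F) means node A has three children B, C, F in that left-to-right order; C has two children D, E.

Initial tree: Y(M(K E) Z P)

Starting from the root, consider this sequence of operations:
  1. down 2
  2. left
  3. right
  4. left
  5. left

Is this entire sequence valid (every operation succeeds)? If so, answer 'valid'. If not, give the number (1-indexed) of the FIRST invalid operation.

Step 1 (down 2): focus=P path=2 depth=1 children=[] left=['M', 'Z'] right=[] parent=Y
Step 2 (left): focus=Z path=1 depth=1 children=[] left=['M'] right=['P'] parent=Y
Step 3 (right): focus=P path=2 depth=1 children=[] left=['M', 'Z'] right=[] parent=Y
Step 4 (left): focus=Z path=1 depth=1 children=[] left=['M'] right=['P'] parent=Y
Step 5 (left): focus=M path=0 depth=1 children=['K', 'E'] left=[] right=['Z', 'P'] parent=Y

Answer: valid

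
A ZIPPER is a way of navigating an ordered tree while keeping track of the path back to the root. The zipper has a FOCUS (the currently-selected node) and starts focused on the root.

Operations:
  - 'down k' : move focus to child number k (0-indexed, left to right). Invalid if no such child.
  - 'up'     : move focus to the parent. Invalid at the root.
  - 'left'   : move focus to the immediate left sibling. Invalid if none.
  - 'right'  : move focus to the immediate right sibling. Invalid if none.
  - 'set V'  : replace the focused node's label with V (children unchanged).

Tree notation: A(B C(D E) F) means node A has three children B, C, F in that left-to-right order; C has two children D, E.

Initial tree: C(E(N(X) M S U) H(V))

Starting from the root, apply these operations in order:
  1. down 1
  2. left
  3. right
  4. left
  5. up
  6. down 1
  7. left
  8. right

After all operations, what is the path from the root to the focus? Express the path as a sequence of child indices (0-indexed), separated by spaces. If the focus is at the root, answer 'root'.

Step 1 (down 1): focus=H path=1 depth=1 children=['V'] left=['E'] right=[] parent=C
Step 2 (left): focus=E path=0 depth=1 children=['N', 'M', 'S', 'U'] left=[] right=['H'] parent=C
Step 3 (right): focus=H path=1 depth=1 children=['V'] left=['E'] right=[] parent=C
Step 4 (left): focus=E path=0 depth=1 children=['N', 'M', 'S', 'U'] left=[] right=['H'] parent=C
Step 5 (up): focus=C path=root depth=0 children=['E', 'H'] (at root)
Step 6 (down 1): focus=H path=1 depth=1 children=['V'] left=['E'] right=[] parent=C
Step 7 (left): focus=E path=0 depth=1 children=['N', 'M', 'S', 'U'] left=[] right=['H'] parent=C
Step 8 (right): focus=H path=1 depth=1 children=['V'] left=['E'] right=[] parent=C

Answer: 1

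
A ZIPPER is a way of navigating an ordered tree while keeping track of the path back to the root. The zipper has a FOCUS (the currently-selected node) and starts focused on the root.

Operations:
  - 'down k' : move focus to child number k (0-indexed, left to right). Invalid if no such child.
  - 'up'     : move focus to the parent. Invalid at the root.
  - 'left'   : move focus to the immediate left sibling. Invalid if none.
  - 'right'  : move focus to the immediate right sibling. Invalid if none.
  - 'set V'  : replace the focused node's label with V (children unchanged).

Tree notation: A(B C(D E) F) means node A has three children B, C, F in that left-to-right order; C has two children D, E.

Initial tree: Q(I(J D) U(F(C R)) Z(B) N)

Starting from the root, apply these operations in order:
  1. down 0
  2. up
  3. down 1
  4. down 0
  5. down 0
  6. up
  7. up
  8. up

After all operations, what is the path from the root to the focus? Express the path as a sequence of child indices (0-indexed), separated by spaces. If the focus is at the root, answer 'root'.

Step 1 (down 0): focus=I path=0 depth=1 children=['J', 'D'] left=[] right=['U', 'Z', 'N'] parent=Q
Step 2 (up): focus=Q path=root depth=0 children=['I', 'U', 'Z', 'N'] (at root)
Step 3 (down 1): focus=U path=1 depth=1 children=['F'] left=['I'] right=['Z', 'N'] parent=Q
Step 4 (down 0): focus=F path=1/0 depth=2 children=['C', 'R'] left=[] right=[] parent=U
Step 5 (down 0): focus=C path=1/0/0 depth=3 children=[] left=[] right=['R'] parent=F
Step 6 (up): focus=F path=1/0 depth=2 children=['C', 'R'] left=[] right=[] parent=U
Step 7 (up): focus=U path=1 depth=1 children=['F'] left=['I'] right=['Z', 'N'] parent=Q
Step 8 (up): focus=Q path=root depth=0 children=['I', 'U', 'Z', 'N'] (at root)

Answer: root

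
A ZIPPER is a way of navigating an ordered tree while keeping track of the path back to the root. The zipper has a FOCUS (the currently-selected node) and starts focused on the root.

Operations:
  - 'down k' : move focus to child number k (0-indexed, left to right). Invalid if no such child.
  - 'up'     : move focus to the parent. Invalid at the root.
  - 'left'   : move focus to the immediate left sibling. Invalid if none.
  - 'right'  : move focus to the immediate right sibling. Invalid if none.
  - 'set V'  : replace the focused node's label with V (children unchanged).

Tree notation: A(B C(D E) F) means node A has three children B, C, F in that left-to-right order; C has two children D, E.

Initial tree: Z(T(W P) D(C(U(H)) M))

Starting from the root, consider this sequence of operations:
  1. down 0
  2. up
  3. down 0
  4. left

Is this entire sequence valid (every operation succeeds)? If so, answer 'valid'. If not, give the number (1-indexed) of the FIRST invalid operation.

Answer: 4

Derivation:
Step 1 (down 0): focus=T path=0 depth=1 children=['W', 'P'] left=[] right=['D'] parent=Z
Step 2 (up): focus=Z path=root depth=0 children=['T', 'D'] (at root)
Step 3 (down 0): focus=T path=0 depth=1 children=['W', 'P'] left=[] right=['D'] parent=Z
Step 4 (left): INVALID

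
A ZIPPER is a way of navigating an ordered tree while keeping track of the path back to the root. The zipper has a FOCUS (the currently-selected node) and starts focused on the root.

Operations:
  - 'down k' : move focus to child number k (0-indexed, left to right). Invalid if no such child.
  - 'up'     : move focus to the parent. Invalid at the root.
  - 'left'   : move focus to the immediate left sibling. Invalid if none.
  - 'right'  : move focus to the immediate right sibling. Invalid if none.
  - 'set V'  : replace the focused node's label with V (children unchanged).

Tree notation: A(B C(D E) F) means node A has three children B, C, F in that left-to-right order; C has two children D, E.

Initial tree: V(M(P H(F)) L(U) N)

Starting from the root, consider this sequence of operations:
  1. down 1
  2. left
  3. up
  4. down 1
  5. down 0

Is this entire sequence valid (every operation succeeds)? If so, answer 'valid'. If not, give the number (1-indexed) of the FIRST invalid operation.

Step 1 (down 1): focus=L path=1 depth=1 children=['U'] left=['M'] right=['N'] parent=V
Step 2 (left): focus=M path=0 depth=1 children=['P', 'H'] left=[] right=['L', 'N'] parent=V
Step 3 (up): focus=V path=root depth=0 children=['M', 'L', 'N'] (at root)
Step 4 (down 1): focus=L path=1 depth=1 children=['U'] left=['M'] right=['N'] parent=V
Step 5 (down 0): focus=U path=1/0 depth=2 children=[] left=[] right=[] parent=L

Answer: valid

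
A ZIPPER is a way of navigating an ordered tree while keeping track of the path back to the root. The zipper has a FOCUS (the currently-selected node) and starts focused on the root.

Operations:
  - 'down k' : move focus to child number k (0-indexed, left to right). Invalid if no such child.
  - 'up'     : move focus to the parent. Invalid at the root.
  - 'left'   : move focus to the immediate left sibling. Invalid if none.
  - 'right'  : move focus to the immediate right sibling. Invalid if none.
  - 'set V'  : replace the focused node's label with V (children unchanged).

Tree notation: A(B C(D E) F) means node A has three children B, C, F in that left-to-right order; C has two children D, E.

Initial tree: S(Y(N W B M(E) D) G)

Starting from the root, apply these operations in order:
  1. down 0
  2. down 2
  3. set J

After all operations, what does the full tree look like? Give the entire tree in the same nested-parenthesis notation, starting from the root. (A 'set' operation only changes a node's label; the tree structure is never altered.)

Step 1 (down 0): focus=Y path=0 depth=1 children=['N', 'W', 'B', 'M', 'D'] left=[] right=['G'] parent=S
Step 2 (down 2): focus=B path=0/2 depth=2 children=[] left=['N', 'W'] right=['M', 'D'] parent=Y
Step 3 (set J): focus=J path=0/2 depth=2 children=[] left=['N', 'W'] right=['M', 'D'] parent=Y

Answer: S(Y(N W J M(E) D) G)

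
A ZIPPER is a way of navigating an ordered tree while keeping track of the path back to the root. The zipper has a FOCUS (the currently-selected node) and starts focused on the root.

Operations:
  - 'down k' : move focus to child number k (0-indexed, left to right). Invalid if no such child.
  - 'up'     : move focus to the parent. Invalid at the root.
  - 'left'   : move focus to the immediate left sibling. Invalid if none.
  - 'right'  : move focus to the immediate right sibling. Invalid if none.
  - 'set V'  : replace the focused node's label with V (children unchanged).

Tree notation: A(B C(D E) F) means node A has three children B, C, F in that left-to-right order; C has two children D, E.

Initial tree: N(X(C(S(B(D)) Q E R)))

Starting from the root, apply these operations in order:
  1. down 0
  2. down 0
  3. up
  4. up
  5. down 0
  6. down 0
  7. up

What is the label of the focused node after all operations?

Step 1 (down 0): focus=X path=0 depth=1 children=['C'] left=[] right=[] parent=N
Step 2 (down 0): focus=C path=0/0 depth=2 children=['S', 'Q', 'E', 'R'] left=[] right=[] parent=X
Step 3 (up): focus=X path=0 depth=1 children=['C'] left=[] right=[] parent=N
Step 4 (up): focus=N path=root depth=0 children=['X'] (at root)
Step 5 (down 0): focus=X path=0 depth=1 children=['C'] left=[] right=[] parent=N
Step 6 (down 0): focus=C path=0/0 depth=2 children=['S', 'Q', 'E', 'R'] left=[] right=[] parent=X
Step 7 (up): focus=X path=0 depth=1 children=['C'] left=[] right=[] parent=N

Answer: X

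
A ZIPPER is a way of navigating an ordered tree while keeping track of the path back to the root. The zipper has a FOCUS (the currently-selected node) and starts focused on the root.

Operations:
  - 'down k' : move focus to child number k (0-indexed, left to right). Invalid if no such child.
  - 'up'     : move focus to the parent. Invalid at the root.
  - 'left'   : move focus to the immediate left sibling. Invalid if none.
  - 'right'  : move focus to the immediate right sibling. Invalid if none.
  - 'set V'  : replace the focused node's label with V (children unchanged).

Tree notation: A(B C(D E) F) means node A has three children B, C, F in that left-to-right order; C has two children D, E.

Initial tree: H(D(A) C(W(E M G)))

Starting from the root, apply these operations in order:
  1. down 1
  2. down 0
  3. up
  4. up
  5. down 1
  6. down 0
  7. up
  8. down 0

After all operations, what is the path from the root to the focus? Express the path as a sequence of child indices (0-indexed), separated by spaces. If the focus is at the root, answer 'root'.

Step 1 (down 1): focus=C path=1 depth=1 children=['W'] left=['D'] right=[] parent=H
Step 2 (down 0): focus=W path=1/0 depth=2 children=['E', 'M', 'G'] left=[] right=[] parent=C
Step 3 (up): focus=C path=1 depth=1 children=['W'] left=['D'] right=[] parent=H
Step 4 (up): focus=H path=root depth=0 children=['D', 'C'] (at root)
Step 5 (down 1): focus=C path=1 depth=1 children=['W'] left=['D'] right=[] parent=H
Step 6 (down 0): focus=W path=1/0 depth=2 children=['E', 'M', 'G'] left=[] right=[] parent=C
Step 7 (up): focus=C path=1 depth=1 children=['W'] left=['D'] right=[] parent=H
Step 8 (down 0): focus=W path=1/0 depth=2 children=['E', 'M', 'G'] left=[] right=[] parent=C

Answer: 1 0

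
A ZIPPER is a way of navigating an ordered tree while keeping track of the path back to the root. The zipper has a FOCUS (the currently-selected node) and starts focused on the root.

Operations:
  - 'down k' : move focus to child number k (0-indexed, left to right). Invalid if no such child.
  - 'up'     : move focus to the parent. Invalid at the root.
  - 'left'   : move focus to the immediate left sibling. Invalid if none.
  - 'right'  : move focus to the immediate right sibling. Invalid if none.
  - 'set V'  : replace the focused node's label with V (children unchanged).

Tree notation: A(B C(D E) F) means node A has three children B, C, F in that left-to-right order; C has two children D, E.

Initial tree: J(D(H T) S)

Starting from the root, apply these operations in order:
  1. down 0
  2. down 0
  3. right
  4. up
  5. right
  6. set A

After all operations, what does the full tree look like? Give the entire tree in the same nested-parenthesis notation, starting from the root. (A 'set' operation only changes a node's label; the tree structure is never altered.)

Answer: J(D(H T) A)

Derivation:
Step 1 (down 0): focus=D path=0 depth=1 children=['H', 'T'] left=[] right=['S'] parent=J
Step 2 (down 0): focus=H path=0/0 depth=2 children=[] left=[] right=['T'] parent=D
Step 3 (right): focus=T path=0/1 depth=2 children=[] left=['H'] right=[] parent=D
Step 4 (up): focus=D path=0 depth=1 children=['H', 'T'] left=[] right=['S'] parent=J
Step 5 (right): focus=S path=1 depth=1 children=[] left=['D'] right=[] parent=J
Step 6 (set A): focus=A path=1 depth=1 children=[] left=['D'] right=[] parent=J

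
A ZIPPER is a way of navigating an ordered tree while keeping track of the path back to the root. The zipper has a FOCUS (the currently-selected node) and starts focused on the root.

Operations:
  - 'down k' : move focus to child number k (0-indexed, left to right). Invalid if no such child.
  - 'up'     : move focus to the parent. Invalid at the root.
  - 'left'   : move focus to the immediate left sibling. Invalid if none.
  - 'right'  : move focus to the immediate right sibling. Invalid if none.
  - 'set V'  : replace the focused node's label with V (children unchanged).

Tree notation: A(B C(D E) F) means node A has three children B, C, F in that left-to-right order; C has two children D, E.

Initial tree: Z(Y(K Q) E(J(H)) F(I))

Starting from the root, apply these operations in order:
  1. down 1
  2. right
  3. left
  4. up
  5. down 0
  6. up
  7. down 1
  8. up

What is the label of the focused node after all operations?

Answer: Z

Derivation:
Step 1 (down 1): focus=E path=1 depth=1 children=['J'] left=['Y'] right=['F'] parent=Z
Step 2 (right): focus=F path=2 depth=1 children=['I'] left=['Y', 'E'] right=[] parent=Z
Step 3 (left): focus=E path=1 depth=1 children=['J'] left=['Y'] right=['F'] parent=Z
Step 4 (up): focus=Z path=root depth=0 children=['Y', 'E', 'F'] (at root)
Step 5 (down 0): focus=Y path=0 depth=1 children=['K', 'Q'] left=[] right=['E', 'F'] parent=Z
Step 6 (up): focus=Z path=root depth=0 children=['Y', 'E', 'F'] (at root)
Step 7 (down 1): focus=E path=1 depth=1 children=['J'] left=['Y'] right=['F'] parent=Z
Step 8 (up): focus=Z path=root depth=0 children=['Y', 'E', 'F'] (at root)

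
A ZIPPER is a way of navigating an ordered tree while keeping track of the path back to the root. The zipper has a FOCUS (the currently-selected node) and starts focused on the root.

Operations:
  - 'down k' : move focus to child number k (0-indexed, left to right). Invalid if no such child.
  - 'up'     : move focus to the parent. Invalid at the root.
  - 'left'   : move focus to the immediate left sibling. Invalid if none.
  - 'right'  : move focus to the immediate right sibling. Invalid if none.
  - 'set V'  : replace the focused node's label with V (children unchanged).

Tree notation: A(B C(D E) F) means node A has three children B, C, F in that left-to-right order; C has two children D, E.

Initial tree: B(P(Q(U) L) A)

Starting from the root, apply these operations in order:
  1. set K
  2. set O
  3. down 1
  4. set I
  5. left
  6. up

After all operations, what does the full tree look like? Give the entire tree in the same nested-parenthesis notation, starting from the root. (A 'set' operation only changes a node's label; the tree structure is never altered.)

Step 1 (set K): focus=K path=root depth=0 children=['P', 'A'] (at root)
Step 2 (set O): focus=O path=root depth=0 children=['P', 'A'] (at root)
Step 3 (down 1): focus=A path=1 depth=1 children=[] left=['P'] right=[] parent=O
Step 4 (set I): focus=I path=1 depth=1 children=[] left=['P'] right=[] parent=O
Step 5 (left): focus=P path=0 depth=1 children=['Q', 'L'] left=[] right=['I'] parent=O
Step 6 (up): focus=O path=root depth=0 children=['P', 'I'] (at root)

Answer: O(P(Q(U) L) I)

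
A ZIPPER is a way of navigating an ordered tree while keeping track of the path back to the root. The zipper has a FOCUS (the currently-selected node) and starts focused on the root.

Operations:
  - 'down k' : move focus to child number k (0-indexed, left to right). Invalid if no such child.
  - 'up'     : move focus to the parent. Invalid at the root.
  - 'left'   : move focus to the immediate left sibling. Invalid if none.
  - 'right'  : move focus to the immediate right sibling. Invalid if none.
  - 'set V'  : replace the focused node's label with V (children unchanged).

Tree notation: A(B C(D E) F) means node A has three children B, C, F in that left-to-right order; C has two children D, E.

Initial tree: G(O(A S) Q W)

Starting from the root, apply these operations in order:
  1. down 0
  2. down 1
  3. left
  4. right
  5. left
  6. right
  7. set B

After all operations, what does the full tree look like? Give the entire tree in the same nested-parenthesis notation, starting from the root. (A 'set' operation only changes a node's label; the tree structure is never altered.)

Answer: G(O(A B) Q W)

Derivation:
Step 1 (down 0): focus=O path=0 depth=1 children=['A', 'S'] left=[] right=['Q', 'W'] parent=G
Step 2 (down 1): focus=S path=0/1 depth=2 children=[] left=['A'] right=[] parent=O
Step 3 (left): focus=A path=0/0 depth=2 children=[] left=[] right=['S'] parent=O
Step 4 (right): focus=S path=0/1 depth=2 children=[] left=['A'] right=[] parent=O
Step 5 (left): focus=A path=0/0 depth=2 children=[] left=[] right=['S'] parent=O
Step 6 (right): focus=S path=0/1 depth=2 children=[] left=['A'] right=[] parent=O
Step 7 (set B): focus=B path=0/1 depth=2 children=[] left=['A'] right=[] parent=O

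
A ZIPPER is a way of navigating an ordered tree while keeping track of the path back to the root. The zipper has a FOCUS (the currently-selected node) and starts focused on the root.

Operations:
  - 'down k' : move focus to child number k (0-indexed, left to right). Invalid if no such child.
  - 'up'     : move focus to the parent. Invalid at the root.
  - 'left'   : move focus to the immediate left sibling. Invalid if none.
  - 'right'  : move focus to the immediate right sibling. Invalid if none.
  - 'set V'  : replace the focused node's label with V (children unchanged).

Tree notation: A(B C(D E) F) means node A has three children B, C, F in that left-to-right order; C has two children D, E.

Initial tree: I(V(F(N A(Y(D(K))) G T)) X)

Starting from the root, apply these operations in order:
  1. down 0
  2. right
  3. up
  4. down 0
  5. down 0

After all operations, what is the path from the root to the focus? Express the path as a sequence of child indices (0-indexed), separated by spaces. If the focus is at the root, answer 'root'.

Step 1 (down 0): focus=V path=0 depth=1 children=['F'] left=[] right=['X'] parent=I
Step 2 (right): focus=X path=1 depth=1 children=[] left=['V'] right=[] parent=I
Step 3 (up): focus=I path=root depth=0 children=['V', 'X'] (at root)
Step 4 (down 0): focus=V path=0 depth=1 children=['F'] left=[] right=['X'] parent=I
Step 5 (down 0): focus=F path=0/0 depth=2 children=['N', 'A', 'G', 'T'] left=[] right=[] parent=V

Answer: 0 0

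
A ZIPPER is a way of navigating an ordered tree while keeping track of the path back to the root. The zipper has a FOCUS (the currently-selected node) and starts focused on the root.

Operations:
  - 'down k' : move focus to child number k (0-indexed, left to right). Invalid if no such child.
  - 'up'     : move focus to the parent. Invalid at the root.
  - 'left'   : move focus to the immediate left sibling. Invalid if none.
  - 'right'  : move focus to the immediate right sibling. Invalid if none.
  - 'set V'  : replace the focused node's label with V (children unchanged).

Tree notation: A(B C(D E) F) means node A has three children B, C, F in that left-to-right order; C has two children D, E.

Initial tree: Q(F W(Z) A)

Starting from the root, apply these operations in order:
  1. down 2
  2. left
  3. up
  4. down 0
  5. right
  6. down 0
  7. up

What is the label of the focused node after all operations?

Answer: W

Derivation:
Step 1 (down 2): focus=A path=2 depth=1 children=[] left=['F', 'W'] right=[] parent=Q
Step 2 (left): focus=W path=1 depth=1 children=['Z'] left=['F'] right=['A'] parent=Q
Step 3 (up): focus=Q path=root depth=0 children=['F', 'W', 'A'] (at root)
Step 4 (down 0): focus=F path=0 depth=1 children=[] left=[] right=['W', 'A'] parent=Q
Step 5 (right): focus=W path=1 depth=1 children=['Z'] left=['F'] right=['A'] parent=Q
Step 6 (down 0): focus=Z path=1/0 depth=2 children=[] left=[] right=[] parent=W
Step 7 (up): focus=W path=1 depth=1 children=['Z'] left=['F'] right=['A'] parent=Q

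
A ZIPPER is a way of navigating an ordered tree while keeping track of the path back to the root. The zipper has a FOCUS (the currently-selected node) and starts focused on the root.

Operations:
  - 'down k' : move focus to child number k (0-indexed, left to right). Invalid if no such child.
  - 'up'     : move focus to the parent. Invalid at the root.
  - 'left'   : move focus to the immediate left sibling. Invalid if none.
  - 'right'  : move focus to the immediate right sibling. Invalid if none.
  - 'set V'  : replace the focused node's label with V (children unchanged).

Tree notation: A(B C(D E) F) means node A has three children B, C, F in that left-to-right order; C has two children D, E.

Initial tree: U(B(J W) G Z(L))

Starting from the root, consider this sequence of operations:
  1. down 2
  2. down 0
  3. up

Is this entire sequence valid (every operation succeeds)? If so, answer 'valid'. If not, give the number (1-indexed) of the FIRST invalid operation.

Answer: valid

Derivation:
Step 1 (down 2): focus=Z path=2 depth=1 children=['L'] left=['B', 'G'] right=[] parent=U
Step 2 (down 0): focus=L path=2/0 depth=2 children=[] left=[] right=[] parent=Z
Step 3 (up): focus=Z path=2 depth=1 children=['L'] left=['B', 'G'] right=[] parent=U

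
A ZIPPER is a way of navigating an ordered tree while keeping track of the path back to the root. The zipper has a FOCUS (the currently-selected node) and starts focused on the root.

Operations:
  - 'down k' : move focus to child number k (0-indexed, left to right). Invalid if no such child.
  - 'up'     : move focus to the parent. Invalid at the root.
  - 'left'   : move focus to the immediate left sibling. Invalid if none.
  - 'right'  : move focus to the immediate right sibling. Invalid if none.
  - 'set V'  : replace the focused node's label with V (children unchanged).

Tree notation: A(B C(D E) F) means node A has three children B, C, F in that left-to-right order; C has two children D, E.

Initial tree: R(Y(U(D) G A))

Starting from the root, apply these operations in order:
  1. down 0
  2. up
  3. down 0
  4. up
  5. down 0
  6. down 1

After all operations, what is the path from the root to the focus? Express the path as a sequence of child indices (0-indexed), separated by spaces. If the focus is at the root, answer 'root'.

Answer: 0 1

Derivation:
Step 1 (down 0): focus=Y path=0 depth=1 children=['U', 'G', 'A'] left=[] right=[] parent=R
Step 2 (up): focus=R path=root depth=0 children=['Y'] (at root)
Step 3 (down 0): focus=Y path=0 depth=1 children=['U', 'G', 'A'] left=[] right=[] parent=R
Step 4 (up): focus=R path=root depth=0 children=['Y'] (at root)
Step 5 (down 0): focus=Y path=0 depth=1 children=['U', 'G', 'A'] left=[] right=[] parent=R
Step 6 (down 1): focus=G path=0/1 depth=2 children=[] left=['U'] right=['A'] parent=Y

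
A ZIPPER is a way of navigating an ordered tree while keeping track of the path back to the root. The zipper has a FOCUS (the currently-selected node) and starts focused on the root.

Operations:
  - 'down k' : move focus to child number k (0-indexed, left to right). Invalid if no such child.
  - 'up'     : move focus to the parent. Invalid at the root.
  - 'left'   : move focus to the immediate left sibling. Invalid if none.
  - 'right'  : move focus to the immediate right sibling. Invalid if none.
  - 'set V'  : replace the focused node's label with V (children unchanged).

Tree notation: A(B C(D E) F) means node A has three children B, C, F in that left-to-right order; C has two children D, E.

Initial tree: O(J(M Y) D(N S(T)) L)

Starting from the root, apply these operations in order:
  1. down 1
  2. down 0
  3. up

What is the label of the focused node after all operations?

Step 1 (down 1): focus=D path=1 depth=1 children=['N', 'S'] left=['J'] right=['L'] parent=O
Step 2 (down 0): focus=N path=1/0 depth=2 children=[] left=[] right=['S'] parent=D
Step 3 (up): focus=D path=1 depth=1 children=['N', 'S'] left=['J'] right=['L'] parent=O

Answer: D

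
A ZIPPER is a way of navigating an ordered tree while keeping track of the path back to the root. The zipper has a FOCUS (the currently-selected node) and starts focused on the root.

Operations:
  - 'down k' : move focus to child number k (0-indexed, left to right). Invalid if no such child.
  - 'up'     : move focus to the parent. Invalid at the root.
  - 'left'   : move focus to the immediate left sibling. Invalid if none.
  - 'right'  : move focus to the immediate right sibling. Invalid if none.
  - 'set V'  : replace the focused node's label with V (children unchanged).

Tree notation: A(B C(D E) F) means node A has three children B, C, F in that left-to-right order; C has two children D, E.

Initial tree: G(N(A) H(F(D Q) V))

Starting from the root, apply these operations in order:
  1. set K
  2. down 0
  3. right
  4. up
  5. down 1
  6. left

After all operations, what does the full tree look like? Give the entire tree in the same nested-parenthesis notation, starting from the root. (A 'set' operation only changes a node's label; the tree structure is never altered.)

Step 1 (set K): focus=K path=root depth=0 children=['N', 'H'] (at root)
Step 2 (down 0): focus=N path=0 depth=1 children=['A'] left=[] right=['H'] parent=K
Step 3 (right): focus=H path=1 depth=1 children=['F', 'V'] left=['N'] right=[] parent=K
Step 4 (up): focus=K path=root depth=0 children=['N', 'H'] (at root)
Step 5 (down 1): focus=H path=1 depth=1 children=['F', 'V'] left=['N'] right=[] parent=K
Step 6 (left): focus=N path=0 depth=1 children=['A'] left=[] right=['H'] parent=K

Answer: K(N(A) H(F(D Q) V))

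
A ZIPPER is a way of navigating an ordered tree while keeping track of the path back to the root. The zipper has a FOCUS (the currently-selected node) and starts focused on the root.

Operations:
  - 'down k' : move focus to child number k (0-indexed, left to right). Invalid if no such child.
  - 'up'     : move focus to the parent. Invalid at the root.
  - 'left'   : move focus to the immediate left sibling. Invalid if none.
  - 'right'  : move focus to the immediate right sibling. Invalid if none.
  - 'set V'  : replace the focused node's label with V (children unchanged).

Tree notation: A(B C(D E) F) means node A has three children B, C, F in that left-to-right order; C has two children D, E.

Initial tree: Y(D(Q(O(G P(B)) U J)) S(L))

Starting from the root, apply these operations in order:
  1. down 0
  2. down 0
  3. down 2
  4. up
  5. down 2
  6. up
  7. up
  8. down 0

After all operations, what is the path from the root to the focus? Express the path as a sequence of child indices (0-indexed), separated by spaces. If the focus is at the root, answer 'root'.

Answer: 0 0

Derivation:
Step 1 (down 0): focus=D path=0 depth=1 children=['Q'] left=[] right=['S'] parent=Y
Step 2 (down 0): focus=Q path=0/0 depth=2 children=['O', 'U', 'J'] left=[] right=[] parent=D
Step 3 (down 2): focus=J path=0/0/2 depth=3 children=[] left=['O', 'U'] right=[] parent=Q
Step 4 (up): focus=Q path=0/0 depth=2 children=['O', 'U', 'J'] left=[] right=[] parent=D
Step 5 (down 2): focus=J path=0/0/2 depth=3 children=[] left=['O', 'U'] right=[] parent=Q
Step 6 (up): focus=Q path=0/0 depth=2 children=['O', 'U', 'J'] left=[] right=[] parent=D
Step 7 (up): focus=D path=0 depth=1 children=['Q'] left=[] right=['S'] parent=Y
Step 8 (down 0): focus=Q path=0/0 depth=2 children=['O', 'U', 'J'] left=[] right=[] parent=D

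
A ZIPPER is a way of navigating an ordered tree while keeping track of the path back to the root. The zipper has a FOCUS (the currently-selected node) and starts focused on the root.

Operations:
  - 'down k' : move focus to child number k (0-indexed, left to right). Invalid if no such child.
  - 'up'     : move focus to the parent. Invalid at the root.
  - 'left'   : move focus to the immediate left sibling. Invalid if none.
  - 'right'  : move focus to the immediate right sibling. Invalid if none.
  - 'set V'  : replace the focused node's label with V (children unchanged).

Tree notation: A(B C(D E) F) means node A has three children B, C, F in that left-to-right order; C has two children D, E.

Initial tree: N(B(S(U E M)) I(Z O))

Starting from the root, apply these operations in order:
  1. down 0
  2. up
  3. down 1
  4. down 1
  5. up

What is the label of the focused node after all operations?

Answer: I

Derivation:
Step 1 (down 0): focus=B path=0 depth=1 children=['S'] left=[] right=['I'] parent=N
Step 2 (up): focus=N path=root depth=0 children=['B', 'I'] (at root)
Step 3 (down 1): focus=I path=1 depth=1 children=['Z', 'O'] left=['B'] right=[] parent=N
Step 4 (down 1): focus=O path=1/1 depth=2 children=[] left=['Z'] right=[] parent=I
Step 5 (up): focus=I path=1 depth=1 children=['Z', 'O'] left=['B'] right=[] parent=N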